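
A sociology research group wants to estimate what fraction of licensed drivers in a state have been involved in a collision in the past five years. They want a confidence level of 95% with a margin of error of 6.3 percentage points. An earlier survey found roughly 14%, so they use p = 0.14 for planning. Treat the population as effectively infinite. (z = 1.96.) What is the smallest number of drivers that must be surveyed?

117

With p = 0.14, p(1−p) = 0.1204.
n = z²·p(1−p)/E² = 1.96² × 0.1204 / 0.063² = 3.8416 × 0.1204 / 0.003969 ≈ 116.54.
Rounding up gives n = 117.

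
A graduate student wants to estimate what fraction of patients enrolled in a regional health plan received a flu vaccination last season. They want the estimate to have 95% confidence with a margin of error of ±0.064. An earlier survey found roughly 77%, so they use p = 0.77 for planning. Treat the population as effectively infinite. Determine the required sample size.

For 95% confidence, z = 1.960.
With p = 0.77, p(1−p) = 0.1771.
n = z²·p(1−p)/E² = 1.960² × 0.1771 / 0.064² = 3.8416 × 0.1771 / 0.004096 ≈ 166.10.
Rounding up gives n = 167.

167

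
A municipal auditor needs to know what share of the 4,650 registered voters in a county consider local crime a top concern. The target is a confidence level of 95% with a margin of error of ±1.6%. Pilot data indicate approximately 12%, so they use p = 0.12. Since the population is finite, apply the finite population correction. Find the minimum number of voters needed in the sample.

1183

For 95% confidence, z = 1.960.
Unadjusted: n₀ = 1.960² × 0.12 × 0.88 / 0.016² ≈ 1584.66, so n₀ = 1585.
Finite population correction with N = 4,650: n = n₀ / (1 + (n₀−1)/N) = 1585 / (1 + 1584/4650) = 1585 / 1.3406 ≈ 1182.27.
Rounding up, n = 1183.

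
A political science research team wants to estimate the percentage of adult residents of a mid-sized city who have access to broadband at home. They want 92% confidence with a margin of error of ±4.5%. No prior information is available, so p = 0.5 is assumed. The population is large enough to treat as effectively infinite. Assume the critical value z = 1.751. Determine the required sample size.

With p = 0.5, p(1−p) = 0.25.
n = z²·p(1−p)/E² = 1.751² × 0.2500 / 0.045² = 3.0660 × 0.2500 / 0.002025 ≈ 378.52.
Rounding up gives n = 379.

379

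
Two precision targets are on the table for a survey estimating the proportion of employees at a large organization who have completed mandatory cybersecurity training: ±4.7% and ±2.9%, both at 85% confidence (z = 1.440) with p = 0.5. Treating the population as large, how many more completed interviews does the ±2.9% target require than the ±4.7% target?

382

At ±4.7%: n = 1.440² × 0.2500 / 0.047² ≈ 234.68 → 235.
At ±2.9%: n = 1.440² × 0.2500 / 0.029² ≈ 616.41 → 617.
Additional respondents: 617 − 235 = 382.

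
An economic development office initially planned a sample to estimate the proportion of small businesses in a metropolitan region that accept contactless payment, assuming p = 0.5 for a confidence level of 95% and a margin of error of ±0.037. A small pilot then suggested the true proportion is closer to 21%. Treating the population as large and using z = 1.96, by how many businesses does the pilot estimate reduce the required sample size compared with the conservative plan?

236

Conservative (p = 0.5): n = 1.96² × 0.25 / 0.037² ≈ 701.53 → 702.
Using p = 0.21: p(1−p) = 0.1659, so n = 1.96² × 0.1659 / 0.037² ≈ 465.54 → 466.
Reduction: 702 − 466 = 236.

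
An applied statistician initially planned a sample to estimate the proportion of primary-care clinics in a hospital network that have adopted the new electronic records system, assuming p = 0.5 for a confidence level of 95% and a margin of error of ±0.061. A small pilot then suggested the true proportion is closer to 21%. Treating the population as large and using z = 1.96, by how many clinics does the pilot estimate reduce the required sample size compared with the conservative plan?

87

Conservative (p = 0.5): n = 1.96² × 0.25 / 0.061² ≈ 258.10 → 259.
Using p = 0.21: p(1−p) = 0.1659, so n = 1.96² × 0.1659 / 0.061² ≈ 171.28 → 172.
Reduction: 259 − 172 = 87.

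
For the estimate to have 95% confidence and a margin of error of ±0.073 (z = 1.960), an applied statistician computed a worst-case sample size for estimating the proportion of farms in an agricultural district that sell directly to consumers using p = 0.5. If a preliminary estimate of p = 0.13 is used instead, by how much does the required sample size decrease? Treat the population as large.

Conservative (p = 0.5): n = 1.960² × 0.25 / 0.073² ≈ 180.22 → 181.
Using p = 0.13: p(1−p) = 0.1131, so n = 1.960² × 0.1131 / 0.073² ≈ 81.53 → 82.
Reduction: 181 − 82 = 99.

99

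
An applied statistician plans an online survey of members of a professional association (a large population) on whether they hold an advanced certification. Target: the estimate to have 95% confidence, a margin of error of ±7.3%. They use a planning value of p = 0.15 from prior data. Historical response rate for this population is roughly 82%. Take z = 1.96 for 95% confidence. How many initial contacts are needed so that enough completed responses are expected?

113

Completed interviews needed: n₀ = 1.96² × 0.1275 / 0.073² ≈ 91.91 → 92.
At an 82% response rate, contacts needed = 92 / 0.82 ≈ 112.20 → 113.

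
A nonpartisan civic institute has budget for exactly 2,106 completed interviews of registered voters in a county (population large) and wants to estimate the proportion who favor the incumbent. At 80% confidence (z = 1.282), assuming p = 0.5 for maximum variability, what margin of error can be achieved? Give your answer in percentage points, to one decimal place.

SE(p̂) = √[p(1−p)/n] = √[0.2500/2106] = 0.01090.
E = z × SE = 1.282 × 0.01090 = 0.01397, or 1.4 percentage points.

1.4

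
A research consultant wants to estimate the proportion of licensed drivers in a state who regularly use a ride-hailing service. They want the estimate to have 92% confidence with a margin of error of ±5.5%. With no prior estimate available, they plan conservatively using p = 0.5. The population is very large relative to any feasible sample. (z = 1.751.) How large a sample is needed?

254

With p = 0.5, p(1−p) = 0.25.
n = z²·p(1−p)/E² = 1.751² × 0.2500 / 0.055² = 3.0660 × 0.2500 / 0.003025 ≈ 253.39.
Rounding up gives n = 254.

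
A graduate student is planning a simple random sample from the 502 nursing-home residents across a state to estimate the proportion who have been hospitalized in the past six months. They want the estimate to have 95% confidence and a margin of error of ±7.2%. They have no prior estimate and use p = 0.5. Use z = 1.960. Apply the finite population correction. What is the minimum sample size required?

136

Unadjusted: n₀ = 1.960² × 0.50 × 0.50 / 0.072² ≈ 185.26, so n₀ = 186.
Finite population correction with N = 502: n = n₀ / (1 + (n₀−1)/N) = 186 / (1 + 185/502) = 186 / 1.3685 ≈ 135.91.
Rounding up, n = 136.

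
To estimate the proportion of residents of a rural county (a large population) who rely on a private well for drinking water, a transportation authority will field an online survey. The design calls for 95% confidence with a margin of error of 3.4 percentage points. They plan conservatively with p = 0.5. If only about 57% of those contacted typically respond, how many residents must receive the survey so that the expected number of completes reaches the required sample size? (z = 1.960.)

Completed interviews needed: n₀ = 1.960² × 0.2500 / 0.034² ≈ 830.80 → 831.
At a 57% response rate, contacts needed = 831 / 0.57 ≈ 1457.89 → 1458.

1458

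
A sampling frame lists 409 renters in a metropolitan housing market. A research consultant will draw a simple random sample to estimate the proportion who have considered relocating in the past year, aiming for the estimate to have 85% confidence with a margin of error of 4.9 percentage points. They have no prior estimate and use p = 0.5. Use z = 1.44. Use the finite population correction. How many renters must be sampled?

142

Unadjusted: n₀ = 1.44² × 0.50 × 0.50 / 0.049² ≈ 215.91, so n₀ = 216.
Finite population correction with N = 409: n = n₀ / (1 + (n₀−1)/N) = 216 / (1 + 215/409) = 216 / 1.5257 ≈ 141.58.
Rounding up, n = 142.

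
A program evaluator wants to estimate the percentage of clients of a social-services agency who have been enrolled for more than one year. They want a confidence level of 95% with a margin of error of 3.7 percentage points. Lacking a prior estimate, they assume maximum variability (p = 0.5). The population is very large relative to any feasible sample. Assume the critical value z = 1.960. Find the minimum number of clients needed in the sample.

With p = 0.5, p(1−p) = 0.25.
n = z²·p(1−p)/E² = 1.960² × 0.2500 / 0.037² = 3.8416 × 0.2500 / 0.001369 ≈ 701.53.
Rounding up gives n = 702.

702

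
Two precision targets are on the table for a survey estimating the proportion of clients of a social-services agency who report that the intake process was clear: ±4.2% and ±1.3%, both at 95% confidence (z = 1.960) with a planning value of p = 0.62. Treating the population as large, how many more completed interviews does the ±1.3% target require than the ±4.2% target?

4842

At ±4.2%: n = 1.960² × 0.2356 / 0.042² ≈ 513.08 → 514.
At ±1.3%: n = 1.960² × 0.2356 / 0.013² ≈ 5355.51 → 5356.
Additional respondents: 5356 − 514 = 4842.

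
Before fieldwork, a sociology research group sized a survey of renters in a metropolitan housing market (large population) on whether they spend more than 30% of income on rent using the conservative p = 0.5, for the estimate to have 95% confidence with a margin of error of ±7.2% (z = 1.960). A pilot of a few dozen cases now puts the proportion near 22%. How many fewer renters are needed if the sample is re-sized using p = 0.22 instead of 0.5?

58

Conservative (p = 0.5): n = 1.960² × 0.25 / 0.072² ≈ 185.26 → 186.
Using p = 0.22: p(1−p) = 0.1716, so n = 1.960² × 0.1716 / 0.072² ≈ 127.16 → 128.
Reduction: 186 − 128 = 58.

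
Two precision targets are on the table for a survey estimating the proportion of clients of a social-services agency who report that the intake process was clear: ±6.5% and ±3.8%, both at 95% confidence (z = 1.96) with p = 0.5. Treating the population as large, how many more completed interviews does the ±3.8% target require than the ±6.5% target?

438

At ±6.5%: n = 1.96² × 0.2500 / 0.065² ≈ 227.31 → 228.
At ±3.8%: n = 1.96² × 0.2500 / 0.038² ≈ 665.10 → 666.
Additional respondents: 666 − 228 = 438.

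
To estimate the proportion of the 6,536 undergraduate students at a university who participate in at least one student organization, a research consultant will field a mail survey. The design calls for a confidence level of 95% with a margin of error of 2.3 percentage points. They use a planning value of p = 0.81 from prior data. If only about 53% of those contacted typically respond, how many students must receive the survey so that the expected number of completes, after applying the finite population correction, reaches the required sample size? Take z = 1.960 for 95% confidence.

1802

Completed interviews needed (unadjusted): n₀ = 1.960² × 0.1539 / 0.023² ≈ 1117.62 → 1118.
FPC for N = 6,536: n = 1118 / (1 + 1117/6536) = 1118 / 1.1709 ≈ 954.82 → 955.
At a 53% response rate, contacts needed = 955 / 0.53 ≈ 1801.89 → 1802.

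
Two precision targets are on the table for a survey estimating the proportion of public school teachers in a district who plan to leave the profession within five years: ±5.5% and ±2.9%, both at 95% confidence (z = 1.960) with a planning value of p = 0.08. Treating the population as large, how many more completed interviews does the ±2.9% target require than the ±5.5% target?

At ±5.5%: n = 1.960² × 0.0736 / 0.055² ≈ 93.47 → 94.
At ±2.9%: n = 1.960² × 0.0736 / 0.029² ≈ 336.20 → 337.
Additional respondents: 337 − 94 = 243.

243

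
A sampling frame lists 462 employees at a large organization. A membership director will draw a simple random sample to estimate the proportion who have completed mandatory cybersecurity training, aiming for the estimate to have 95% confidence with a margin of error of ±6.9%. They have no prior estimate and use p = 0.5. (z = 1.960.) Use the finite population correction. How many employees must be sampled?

Unadjusted: n₀ = 1.960² × 0.50 × 0.50 / 0.069² ≈ 201.72, so n₀ = 202.
Finite population correction with N = 462: n = n₀ / (1 + (n₀−1)/N) = 202 / (1 + 201/462) = 202 / 1.4351 ≈ 140.76.
Rounding up, n = 141.

141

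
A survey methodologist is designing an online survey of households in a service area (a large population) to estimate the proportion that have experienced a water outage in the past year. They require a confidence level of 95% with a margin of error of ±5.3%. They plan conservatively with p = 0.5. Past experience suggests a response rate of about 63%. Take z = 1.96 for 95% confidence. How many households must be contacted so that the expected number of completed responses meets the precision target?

543

Completed interviews needed: n₀ = 1.96² × 0.2500 / 0.053² ≈ 341.90 → 342.
At a 63% response rate, contacts needed = 342 / 0.63 ≈ 542.86 → 543.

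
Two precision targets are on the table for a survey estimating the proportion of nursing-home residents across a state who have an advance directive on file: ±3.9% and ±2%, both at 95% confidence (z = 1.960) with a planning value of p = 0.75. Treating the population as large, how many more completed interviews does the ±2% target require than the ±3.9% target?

1327

At ±3.9%: n = 1.960² × 0.1875 / 0.039² ≈ 473.57 → 474.
At ±2%: n = 1.960² × 0.1875 / 0.020² ≈ 1800.75 → 1801.
Additional respondents: 1801 − 474 = 1327.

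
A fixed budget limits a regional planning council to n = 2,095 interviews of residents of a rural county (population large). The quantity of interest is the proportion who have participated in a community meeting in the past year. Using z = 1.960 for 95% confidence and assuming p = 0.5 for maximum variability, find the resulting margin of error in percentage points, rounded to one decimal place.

SE(p̂) = √[p(1−p)/n] = √[0.2500/2095] = 0.01092.
E = z × SE = 1.960 × 0.01092 = 0.02141, or 2.1 percentage points.

2.1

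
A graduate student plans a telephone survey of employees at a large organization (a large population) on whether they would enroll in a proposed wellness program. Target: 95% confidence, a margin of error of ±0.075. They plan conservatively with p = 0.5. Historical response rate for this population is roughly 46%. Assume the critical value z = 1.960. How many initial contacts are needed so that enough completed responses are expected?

Completed interviews needed: n₀ = 1.960² × 0.2500 / 0.075² ≈ 170.74 → 171.
At a 46% response rate, contacts needed = 171 / 0.46 ≈ 371.74 → 372.

372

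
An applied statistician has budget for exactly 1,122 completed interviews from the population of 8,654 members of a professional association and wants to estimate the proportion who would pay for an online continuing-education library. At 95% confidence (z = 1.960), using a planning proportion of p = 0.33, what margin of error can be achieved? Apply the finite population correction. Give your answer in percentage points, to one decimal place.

2.6

Finite-population factor: (N−n)/(N−1) = (8654−1122)/(8654−1) = 0.8704.
SE(p̂) = √[p(1−p)/n · (N−n)/(N−1)] = √[0.2211/1122 × 0.8704] = 0.01310.
E = z × SE = 1.960 × 0.01310 = 0.02567 ≈ 2.6 percentage points.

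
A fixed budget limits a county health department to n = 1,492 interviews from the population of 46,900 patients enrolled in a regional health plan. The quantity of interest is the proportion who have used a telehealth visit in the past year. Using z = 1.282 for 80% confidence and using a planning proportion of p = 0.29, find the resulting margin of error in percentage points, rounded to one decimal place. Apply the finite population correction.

1.5

Finite-population factor: (N−n)/(N−1) = (46900−1492)/(46900−1) = 0.9682.
SE(p̂) = √[p(1−p)/n · (N−n)/(N−1)] = √[0.2059/1492 × 0.9682] = 0.01156.
E = z × SE = 1.282 × 0.01156 = 0.01482 ≈ 1.5 percentage points.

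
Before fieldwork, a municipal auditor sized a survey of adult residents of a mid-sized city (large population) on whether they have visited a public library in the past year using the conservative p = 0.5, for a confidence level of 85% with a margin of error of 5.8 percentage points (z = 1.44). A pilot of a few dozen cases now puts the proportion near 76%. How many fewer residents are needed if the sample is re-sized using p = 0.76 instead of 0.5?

Conservative (p = 0.5): n = 1.44² × 0.25 / 0.058² ≈ 154.10 → 155.
Using p = 0.76: p(1−p) = 0.1824, so n = 1.44² × 0.1824 / 0.058² ≈ 112.43 → 113.
Reduction: 155 − 113 = 42.

42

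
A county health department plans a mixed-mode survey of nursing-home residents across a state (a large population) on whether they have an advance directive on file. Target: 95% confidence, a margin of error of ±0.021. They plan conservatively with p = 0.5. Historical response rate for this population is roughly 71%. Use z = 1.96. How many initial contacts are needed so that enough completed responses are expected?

Completed interviews needed: n₀ = 1.96² × 0.2500 / 0.021² ≈ 2177.78 → 2178.
At a 71% response rate, contacts needed = 2178 / 0.71 ≈ 3067.61 → 3068.

3068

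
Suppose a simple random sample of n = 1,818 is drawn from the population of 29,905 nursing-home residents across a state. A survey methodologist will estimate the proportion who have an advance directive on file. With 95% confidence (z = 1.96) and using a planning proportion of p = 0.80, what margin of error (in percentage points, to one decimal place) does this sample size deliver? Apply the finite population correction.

Finite-population factor: (N−n)/(N−1) = (29905−1818)/(29905−1) = 0.9392.
SE(p̂) = √[p(1−p)/n · (N−n)/(N−1)] = √[0.1600/1818 × 0.9392] = 0.00909.
E = z × SE = 1.96 × 0.00909 = 0.01782 ≈ 1.8 percentage points.

1.8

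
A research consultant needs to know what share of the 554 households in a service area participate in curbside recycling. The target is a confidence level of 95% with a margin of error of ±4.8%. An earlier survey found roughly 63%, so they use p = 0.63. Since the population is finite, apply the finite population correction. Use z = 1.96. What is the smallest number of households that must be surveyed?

229

Unadjusted: n₀ = 1.96² × 0.63 × 0.37 / 0.048² ≈ 388.66, so n₀ = 389.
Finite population correction with N = 554: n = n₀ / (1 + (n₀−1)/N) = 389 / (1 + 388/554) = 389 / 1.7004 ≈ 228.77.
Rounding up, n = 229.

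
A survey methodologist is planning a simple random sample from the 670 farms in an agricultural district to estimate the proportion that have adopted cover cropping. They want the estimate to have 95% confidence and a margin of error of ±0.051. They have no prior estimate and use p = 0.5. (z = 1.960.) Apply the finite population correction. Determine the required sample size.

239

Unadjusted: n₀ = 1.960² × 0.50 × 0.50 / 0.051² ≈ 369.24, so n₀ = 370.
Finite population correction with N = 670: n = n₀ / (1 + (n₀−1)/N) = 370 / (1 + 369/670) = 370 / 1.5507 ≈ 238.59.
Rounding up, n = 239.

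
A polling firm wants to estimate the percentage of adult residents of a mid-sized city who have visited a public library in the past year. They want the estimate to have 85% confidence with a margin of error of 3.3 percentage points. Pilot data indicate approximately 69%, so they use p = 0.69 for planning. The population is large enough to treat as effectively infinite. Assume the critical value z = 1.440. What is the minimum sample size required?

408

With p = 0.69, p(1−p) = 0.2139.
n = z²·p(1−p)/E² = 1.440² × 0.2139 / 0.033² = 2.0736 × 0.2139 / 0.001089 ≈ 407.29.
Rounding up gives n = 408.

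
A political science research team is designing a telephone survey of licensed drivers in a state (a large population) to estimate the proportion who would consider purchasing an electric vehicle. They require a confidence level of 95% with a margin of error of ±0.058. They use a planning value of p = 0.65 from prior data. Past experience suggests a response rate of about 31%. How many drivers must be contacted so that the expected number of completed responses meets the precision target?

839

For 95% confidence, z = 1.960.
Completed interviews needed: n₀ = 1.960² × 0.2275 / 0.058² ≈ 259.80 → 260.
At a 31% response rate, contacts needed = 260 / 0.31 ≈ 838.71 → 839.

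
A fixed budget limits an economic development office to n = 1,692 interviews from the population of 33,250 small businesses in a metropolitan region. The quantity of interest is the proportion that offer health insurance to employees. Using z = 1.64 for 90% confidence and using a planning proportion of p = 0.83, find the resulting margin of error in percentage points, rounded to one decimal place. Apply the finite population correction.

Finite-population factor: (N−n)/(N−1) = (33250−1692)/(33250−1) = 0.9491.
SE(p̂) = √[p(1−p)/n · (N−n)/(N−1)] = √[0.1411/1692 × 0.9491] = 0.00890.
E = z × SE = 1.64 × 0.00890 = 0.01459 ≈ 1.5 percentage points.

1.5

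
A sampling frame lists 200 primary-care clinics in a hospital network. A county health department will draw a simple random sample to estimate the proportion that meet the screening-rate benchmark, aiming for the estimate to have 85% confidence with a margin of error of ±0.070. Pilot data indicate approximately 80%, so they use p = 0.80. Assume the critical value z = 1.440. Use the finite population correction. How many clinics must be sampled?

Unadjusted: n₀ = 1.440² × 0.80 × 0.20 / 0.070² ≈ 67.71, so n₀ = 68.
Finite population correction with N = 200: n = n₀ / (1 + (n₀−1)/N) = 68 / (1 + 67/200) = 68 / 1.3350 ≈ 50.94.
Rounding up, n = 51.

51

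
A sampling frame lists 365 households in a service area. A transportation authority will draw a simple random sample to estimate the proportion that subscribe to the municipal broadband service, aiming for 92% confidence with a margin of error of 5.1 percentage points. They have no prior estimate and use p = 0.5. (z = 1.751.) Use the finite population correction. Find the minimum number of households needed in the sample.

Unadjusted: n₀ = 1.751² × 0.50 × 0.50 / 0.051² ≈ 294.69, so n₀ = 295.
Finite population correction with N = 365: n = n₀ / (1 + (n₀−1)/N) = 295 / (1 + 294/365) = 295 / 1.8055 ≈ 163.39.
Rounding up, n = 164.

164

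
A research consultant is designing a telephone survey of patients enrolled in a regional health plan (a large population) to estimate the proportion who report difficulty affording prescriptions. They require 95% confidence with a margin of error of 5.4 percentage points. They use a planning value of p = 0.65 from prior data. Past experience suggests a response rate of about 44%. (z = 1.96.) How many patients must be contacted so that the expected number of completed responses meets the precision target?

682

Completed interviews needed: n₀ = 1.96² × 0.2275 / 0.054² ≈ 299.71 → 300.
At a 44% response rate, contacts needed = 300 / 0.44 ≈ 681.82 → 682.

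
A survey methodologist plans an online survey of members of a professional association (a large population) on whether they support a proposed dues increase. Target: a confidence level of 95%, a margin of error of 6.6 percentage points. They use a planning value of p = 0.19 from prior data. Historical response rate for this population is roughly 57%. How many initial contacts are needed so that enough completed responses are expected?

For 95% confidence, z = 1.960.
Completed interviews needed: n₀ = 1.960² × 0.1539 / 0.066² ≈ 135.73 → 136.
At a 57% response rate, contacts needed = 136 / 0.57 ≈ 238.60 → 239.

239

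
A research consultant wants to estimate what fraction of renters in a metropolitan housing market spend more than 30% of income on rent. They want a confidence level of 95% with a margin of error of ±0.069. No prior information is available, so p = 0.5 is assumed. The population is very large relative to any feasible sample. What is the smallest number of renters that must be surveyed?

For 95% confidence, z = 1.960.
With p = 0.5, p(1−p) = 0.25.
n = z²·p(1−p)/E² = 1.960² × 0.2500 / 0.069² = 3.8416 × 0.2500 / 0.004761 ≈ 201.72.
Rounding up gives n = 202.

202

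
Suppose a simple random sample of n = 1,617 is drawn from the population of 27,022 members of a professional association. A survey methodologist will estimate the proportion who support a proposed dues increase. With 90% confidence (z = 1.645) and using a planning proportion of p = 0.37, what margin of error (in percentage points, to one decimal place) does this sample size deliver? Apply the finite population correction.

1.9

Finite-population factor: (N−n)/(N−1) = (27022−1617)/(27022−1) = 0.9402.
SE(p̂) = √[p(1−p)/n · (N−n)/(N−1)] = √[0.2331/1617 × 0.9402] = 0.01164.
E = z × SE = 1.645 × 0.01164 = 0.01915 ≈ 1.9 percentage points.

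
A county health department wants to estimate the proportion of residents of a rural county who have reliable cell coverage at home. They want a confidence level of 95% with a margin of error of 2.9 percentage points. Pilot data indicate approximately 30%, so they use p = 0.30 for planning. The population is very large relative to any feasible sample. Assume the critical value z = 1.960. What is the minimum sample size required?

With p = 0.30, p(1−p) = 0.2100.
n = z²·p(1−p)/E² = 1.960² × 0.2100 / 0.029² = 3.8416 × 0.2100 / 0.000841 ≈ 959.26.
Rounding up gives n = 960.

960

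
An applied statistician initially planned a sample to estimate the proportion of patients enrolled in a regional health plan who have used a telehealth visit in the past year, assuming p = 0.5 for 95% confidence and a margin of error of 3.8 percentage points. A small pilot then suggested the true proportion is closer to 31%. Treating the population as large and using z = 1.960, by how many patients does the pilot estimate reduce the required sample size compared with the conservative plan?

96

Conservative (p = 0.5): n = 1.960² × 0.25 / 0.038² ≈ 665.10 → 666.
Using p = 0.31: p(1−p) = 0.2139, so n = 1.960² × 0.2139 / 0.038² ≈ 569.06 → 570.
Reduction: 666 − 570 = 96.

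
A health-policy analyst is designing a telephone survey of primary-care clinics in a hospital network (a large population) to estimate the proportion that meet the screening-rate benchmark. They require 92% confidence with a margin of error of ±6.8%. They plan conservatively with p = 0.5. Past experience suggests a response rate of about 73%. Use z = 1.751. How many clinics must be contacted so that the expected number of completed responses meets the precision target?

Completed interviews needed: n₀ = 1.751² × 0.2500 / 0.068² ≈ 165.77 → 166.
At a 73% response rate, contacts needed = 166 / 0.73 ≈ 227.40 → 228.

228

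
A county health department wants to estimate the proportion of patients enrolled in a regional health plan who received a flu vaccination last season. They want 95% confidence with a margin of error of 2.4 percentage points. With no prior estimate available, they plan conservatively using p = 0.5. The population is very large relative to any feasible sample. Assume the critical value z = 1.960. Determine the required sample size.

With p = 0.5, p(1−p) = 0.25.
n = z²·p(1−p)/E² = 1.960² × 0.2500 / 0.024² = 3.8416 × 0.2500 / 0.000576 ≈ 1667.36.
Rounding up gives n = 1668.

1668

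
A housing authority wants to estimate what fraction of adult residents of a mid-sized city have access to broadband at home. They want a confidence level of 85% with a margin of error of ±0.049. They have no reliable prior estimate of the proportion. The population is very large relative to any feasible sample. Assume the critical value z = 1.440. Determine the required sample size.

With no prior estimate, use p = 0.5, giving p(1−p) = 0.25.
n = z²·p(1−p)/E² = 1.440² × 0.2500 / 0.049² = 2.0736 × 0.2500 / 0.002401 ≈ 215.91.
Rounding up gives n = 216.

216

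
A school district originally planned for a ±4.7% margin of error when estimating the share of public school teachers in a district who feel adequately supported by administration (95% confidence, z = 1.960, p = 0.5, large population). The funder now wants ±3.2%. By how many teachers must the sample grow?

At ±4.7%: n = 1.960² × 0.2500 / 0.047² ≈ 434.77 → 435.
At ±3.2%: n = 1.960² × 0.2500 / 0.032² ≈ 937.89 → 938.
Additional respondents: 938 − 435 = 503.

503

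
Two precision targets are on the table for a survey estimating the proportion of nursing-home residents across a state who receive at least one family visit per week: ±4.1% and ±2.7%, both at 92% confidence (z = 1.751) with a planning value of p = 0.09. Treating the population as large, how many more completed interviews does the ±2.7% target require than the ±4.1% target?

At ±4.1%: n = 1.751² × 0.0819 / 0.041² ≈ 149.38 → 150.
At ±2.7%: n = 1.751² × 0.0819 / 0.027² ≈ 344.45 → 345.
Additional respondents: 345 − 150 = 195.

195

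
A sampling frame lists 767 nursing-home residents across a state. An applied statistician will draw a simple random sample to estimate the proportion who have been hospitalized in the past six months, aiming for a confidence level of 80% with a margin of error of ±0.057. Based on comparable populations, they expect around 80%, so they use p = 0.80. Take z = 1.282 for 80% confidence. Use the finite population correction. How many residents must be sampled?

74

Unadjusted: n₀ = 1.282² × 0.80 × 0.20 / 0.057² ≈ 80.94, so n₀ = 81.
Finite population correction with N = 767: n = n₀ / (1 + (n₀−1)/N) = 81 / (1 + 80/767) = 81 / 1.1043 ≈ 73.35.
Rounding up, n = 74.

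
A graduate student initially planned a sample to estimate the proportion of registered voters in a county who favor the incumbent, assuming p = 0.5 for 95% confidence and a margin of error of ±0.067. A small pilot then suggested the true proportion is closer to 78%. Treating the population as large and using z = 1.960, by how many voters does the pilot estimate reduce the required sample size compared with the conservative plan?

Conservative (p = 0.5): n = 1.960² × 0.25 / 0.067² ≈ 213.95 → 214.
Using p = 0.78: p(1−p) = 0.1716, so n = 1.960² × 0.1716 / 0.067² ≈ 146.85 → 147.
Reduction: 214 − 147 = 67.

67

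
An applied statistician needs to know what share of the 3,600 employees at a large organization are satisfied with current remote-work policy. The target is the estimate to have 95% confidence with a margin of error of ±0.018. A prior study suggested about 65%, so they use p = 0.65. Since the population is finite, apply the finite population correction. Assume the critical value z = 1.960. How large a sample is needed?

1543

Unadjusted: n₀ = 1.960² × 0.65 × 0.35 / 0.018² ≈ 2697.42, so n₀ = 2698.
Finite population correction with N = 3,600: n = n₀ / (1 + (n₀−1)/N) = 2698 / (1 + 2697/3600) = 2698 / 1.7492 ≈ 1542.45.
Rounding up, n = 1543.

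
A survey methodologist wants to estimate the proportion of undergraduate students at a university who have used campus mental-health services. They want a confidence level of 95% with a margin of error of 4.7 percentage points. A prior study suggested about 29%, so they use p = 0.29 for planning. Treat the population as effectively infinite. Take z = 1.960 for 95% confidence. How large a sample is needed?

With p = 0.29, p(1−p) = 0.2059.
n = z²·p(1−p)/E² = 1.960² × 0.2059 / 0.047² = 3.8416 × 0.2059 / 0.002209 ≈ 358.07.
Rounding up gives n = 359.

359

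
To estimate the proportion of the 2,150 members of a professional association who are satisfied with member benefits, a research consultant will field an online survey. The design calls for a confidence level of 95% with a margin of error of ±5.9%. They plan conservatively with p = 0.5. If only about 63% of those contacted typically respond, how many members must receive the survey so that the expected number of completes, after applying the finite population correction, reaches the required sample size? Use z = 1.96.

Completed interviews needed (unadjusted): n₀ = 1.96² × 0.2500 / 0.059² ≈ 275.90 → 276.
FPC for N = 2,150: n = 276 / (1 + 275/2150) = 276 / 1.1279 ≈ 244.70 → 245.
At a 63% response rate, contacts needed = 245 / 0.63 ≈ 388.89 → 389.

389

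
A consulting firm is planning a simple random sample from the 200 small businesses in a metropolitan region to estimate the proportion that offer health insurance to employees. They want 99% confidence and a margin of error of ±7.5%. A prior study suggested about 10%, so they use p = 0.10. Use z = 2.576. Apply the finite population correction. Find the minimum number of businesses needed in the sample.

Unadjusted: n₀ = 2.576² × 0.10 × 0.90 / 0.075² ≈ 106.17, so n₀ = 107.
Finite population correction with N = 200: n = n₀ / (1 + (n₀−1)/N) = 107 / (1 + 106/200) = 107 / 1.5300 ≈ 69.93.
Rounding up, n = 70.

70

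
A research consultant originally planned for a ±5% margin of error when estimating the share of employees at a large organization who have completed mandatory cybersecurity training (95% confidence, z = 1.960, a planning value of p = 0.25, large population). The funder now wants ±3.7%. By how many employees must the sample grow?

238

At ±5%: n = 1.960² × 0.1875 / 0.050² ≈ 288.12 → 289.
At ±3.7%: n = 1.960² × 0.1875 / 0.037² ≈ 526.15 → 527.
Additional respondents: 527 − 289 = 238.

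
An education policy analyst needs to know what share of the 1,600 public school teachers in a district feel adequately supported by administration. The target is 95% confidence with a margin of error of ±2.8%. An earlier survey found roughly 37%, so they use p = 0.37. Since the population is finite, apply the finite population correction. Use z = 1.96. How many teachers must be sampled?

667

Unadjusted: n₀ = 1.96² × 0.37 × 0.63 / 0.028² ≈ 1142.19, so n₀ = 1143.
Finite population correction with N = 1,600: n = n₀ / (1 + (n₀−1)/N) = 1143 / (1 + 1142/1600) = 1143 / 1.7138 ≈ 666.96.
Rounding up, n = 667.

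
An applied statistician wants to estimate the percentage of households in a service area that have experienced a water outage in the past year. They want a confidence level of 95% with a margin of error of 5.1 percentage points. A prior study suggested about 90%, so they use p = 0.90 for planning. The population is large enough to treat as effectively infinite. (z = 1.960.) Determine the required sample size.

133

With p = 0.90, p(1−p) = 0.0900.
n = z²·p(1−p)/E² = 1.960² × 0.0900 / 0.051² = 3.8416 × 0.0900 / 0.002601 ≈ 132.93.
Rounding up gives n = 133.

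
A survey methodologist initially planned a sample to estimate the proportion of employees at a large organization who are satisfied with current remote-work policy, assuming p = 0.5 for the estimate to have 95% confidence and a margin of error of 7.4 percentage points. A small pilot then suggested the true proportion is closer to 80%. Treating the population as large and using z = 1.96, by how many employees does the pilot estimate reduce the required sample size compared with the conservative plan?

Conservative (p = 0.5): n = 1.96² × 0.25 / 0.074² ≈ 175.38 → 176.
Using p = 0.80: p(1−p) = 0.1600, so n = 1.96² × 0.1600 / 0.074² ≈ 112.25 → 113.
Reduction: 176 − 113 = 63.

63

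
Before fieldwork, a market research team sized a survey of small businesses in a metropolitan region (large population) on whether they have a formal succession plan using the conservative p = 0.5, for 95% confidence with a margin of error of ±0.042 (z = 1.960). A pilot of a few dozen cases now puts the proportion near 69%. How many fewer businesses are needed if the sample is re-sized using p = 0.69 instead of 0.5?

79

Conservative (p = 0.5): n = 1.960² × 0.25 / 0.042² ≈ 544.44 → 545.
Using p = 0.69: p(1−p) = 0.2139, so n = 1.960² × 0.2139 / 0.042² ≈ 465.83 → 466.
Reduction: 545 − 466 = 79.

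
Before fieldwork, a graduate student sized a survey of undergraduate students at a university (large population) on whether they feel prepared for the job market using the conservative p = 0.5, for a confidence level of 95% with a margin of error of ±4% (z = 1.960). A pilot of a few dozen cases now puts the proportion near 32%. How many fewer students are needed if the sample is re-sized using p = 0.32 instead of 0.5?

Conservative (p = 0.5): n = 1.960² × 0.25 / 0.040² ≈ 600.25 → 601.
Using p = 0.32: p(1−p) = 0.2176, so n = 1.960² × 0.2176 / 0.040² ≈ 522.46 → 523.
Reduction: 601 − 523 = 78.

78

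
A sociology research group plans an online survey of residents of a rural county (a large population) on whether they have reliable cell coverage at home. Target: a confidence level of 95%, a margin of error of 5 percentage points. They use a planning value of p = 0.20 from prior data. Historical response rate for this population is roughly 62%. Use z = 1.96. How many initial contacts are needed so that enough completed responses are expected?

397

Completed interviews needed: n₀ = 1.96² × 0.1600 / 0.050² ≈ 245.86 → 246.
At a 62% response rate, contacts needed = 246 / 0.62 ≈ 396.77 → 397.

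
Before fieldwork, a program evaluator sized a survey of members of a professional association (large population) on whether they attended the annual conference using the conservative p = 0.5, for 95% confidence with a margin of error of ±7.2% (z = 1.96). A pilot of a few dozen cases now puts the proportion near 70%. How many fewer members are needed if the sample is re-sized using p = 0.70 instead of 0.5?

30

Conservative (p = 0.5): n = 1.96² × 0.25 / 0.072² ≈ 185.26 → 186.
Using p = 0.70: p(1−p) = 0.2100, so n = 1.96² × 0.2100 / 0.072² ≈ 155.62 → 156.
Reduction: 186 − 156 = 30.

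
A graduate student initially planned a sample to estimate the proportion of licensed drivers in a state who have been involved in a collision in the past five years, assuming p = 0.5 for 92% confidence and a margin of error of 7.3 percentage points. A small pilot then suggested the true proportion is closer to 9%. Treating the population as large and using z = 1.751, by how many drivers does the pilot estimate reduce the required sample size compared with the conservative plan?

Conservative (p = 0.5): n = 1.751² × 0.25 / 0.073² ≈ 143.84 → 144.
Using p = 0.09: p(1−p) = 0.0819, so n = 1.751² × 0.0819 / 0.073² ≈ 47.12 → 48.
Reduction: 144 − 48 = 96.

96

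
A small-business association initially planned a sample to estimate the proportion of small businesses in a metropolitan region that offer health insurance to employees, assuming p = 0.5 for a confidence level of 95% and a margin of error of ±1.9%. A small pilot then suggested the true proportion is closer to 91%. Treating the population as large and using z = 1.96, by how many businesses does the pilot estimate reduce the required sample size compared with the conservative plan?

Conservative (p = 0.5): n = 1.96² × 0.25 / 0.019² ≈ 2660.39 → 2661.
Using p = 0.91: p(1−p) = 0.0819, so n = 1.96² × 0.0819 / 0.019² ≈ 871.54 → 872.
Reduction: 2661 − 872 = 1789.

1789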